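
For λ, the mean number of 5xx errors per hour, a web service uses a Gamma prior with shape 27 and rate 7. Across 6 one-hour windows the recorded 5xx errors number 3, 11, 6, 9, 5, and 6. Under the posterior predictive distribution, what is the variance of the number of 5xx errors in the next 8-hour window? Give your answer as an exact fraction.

11256/169

Total count: 3 + 11 + 6 + 9 + 5 + 6 = 40.
Total exposure: 6 hours.
Gamma(α, β) with Poisson data over total exposure Σt gives posterior Gamma(α+Σx, β+Σt) = Gamma(67, 13).
The posterior predictive for a window of length T is Negative Binomial with variance T·α'·(β'+T)/β'² = 8·67·21/169 = 11256/169.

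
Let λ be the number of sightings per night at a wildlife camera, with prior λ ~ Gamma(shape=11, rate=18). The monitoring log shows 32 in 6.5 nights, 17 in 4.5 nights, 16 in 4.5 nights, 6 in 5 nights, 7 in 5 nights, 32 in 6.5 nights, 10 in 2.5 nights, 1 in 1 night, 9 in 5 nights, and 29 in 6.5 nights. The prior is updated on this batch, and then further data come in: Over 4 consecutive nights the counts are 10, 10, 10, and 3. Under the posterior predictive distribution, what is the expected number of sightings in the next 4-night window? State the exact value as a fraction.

812/69

Total count: 32 + 17 + 16 + 6 + 7 + 32 + 10 + 1 + 9 + 29 = 159.
Total exposure: 6.5 + 4.5 + 4.5 + 5 + 5 + 6.5 + 2.5 + 1 + 5 + 6.5 = 47 nights.
After the first batch: Gamma(11 + 159, 18 + 47) = Gamma(170, 65).
Total count: 10 + 10 + 10 + 3 = 33.
Total exposure: 4 nights.
After the second batch: Gamma(170 + 33, 65 + 4) = Gamma(203, 69).
Predictive mean over a 4-night window = T·E[λ|data] = 4·203/69 = 812/69.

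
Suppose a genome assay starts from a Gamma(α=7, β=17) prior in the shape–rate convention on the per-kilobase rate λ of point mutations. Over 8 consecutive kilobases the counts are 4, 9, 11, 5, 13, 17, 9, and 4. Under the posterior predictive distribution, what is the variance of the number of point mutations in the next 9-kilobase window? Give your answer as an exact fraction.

Total count: 4 + 9 + 11 + 5 + 13 + 17 + 9 + 4 = 72.
Total exposure: 8 kilobases.
By Gamma–Poisson conjugacy, the posterior is Gamma(α + Σx, β + Σt) = Gamma(7 + 72, 17 + 8) = Gamma(79, 25).
The posterior predictive for a window of length T is Negative Binomial with variance T·α'·(β'+T)/β'² = 9·79·34/625 = 24174/625.

24174/625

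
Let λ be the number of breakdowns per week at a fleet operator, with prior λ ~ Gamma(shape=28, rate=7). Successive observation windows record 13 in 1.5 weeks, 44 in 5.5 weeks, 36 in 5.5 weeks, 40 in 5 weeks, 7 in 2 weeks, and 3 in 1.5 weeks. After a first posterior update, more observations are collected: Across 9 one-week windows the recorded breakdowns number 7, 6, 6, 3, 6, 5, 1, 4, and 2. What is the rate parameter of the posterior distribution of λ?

37

Total count: 13 + 44 + 36 + 40 + 7 + 3 = 143.
Total exposure: 1.5 + 5.5 + 5.5 + 5 + 2 + 1.5 = 21 weeks.
After the first batch: Gamma(28 + 143, 7 + 21) = Gamma(171, 28).
Total count: 7 + 6 + 6 + 3 + 6 + 5 + 1 + 4 + 2 = 40.
Total exposure: 9 weeks.
After the second batch: Gamma(171 + 40, 28 + 9) = Gamma(211, 37).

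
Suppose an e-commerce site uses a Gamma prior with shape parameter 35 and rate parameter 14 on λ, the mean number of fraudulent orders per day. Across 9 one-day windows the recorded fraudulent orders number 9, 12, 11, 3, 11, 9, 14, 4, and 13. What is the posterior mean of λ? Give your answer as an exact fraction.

121/23

Total count: 9 + 12 + 11 + 3 + 11 + 9 + 14 + 4 + 13 = 86.
Total exposure: 9 days.
Conjugate update: add total count to the shape and total exposure to the rate, giving Gamma(121, 23).
Posterior mean = α'/β' = 121/23.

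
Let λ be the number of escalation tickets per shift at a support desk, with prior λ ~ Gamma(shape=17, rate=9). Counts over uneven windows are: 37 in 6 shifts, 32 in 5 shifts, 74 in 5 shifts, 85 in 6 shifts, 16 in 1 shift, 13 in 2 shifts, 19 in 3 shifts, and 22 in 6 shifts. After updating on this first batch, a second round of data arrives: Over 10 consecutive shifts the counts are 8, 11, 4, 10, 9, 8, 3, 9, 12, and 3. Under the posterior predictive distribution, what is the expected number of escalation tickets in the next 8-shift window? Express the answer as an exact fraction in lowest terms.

Total count: 37 + 32 + 74 + 85 + 16 + 13 + 19 + 22 = 298.
Total exposure: 6 + 5 + 5 + 6 + 1 + 2 + 3 + 6 = 34 shifts.
After the first batch: Gamma(17 + 298, 9 + 34) = Gamma(315, 43).
Total count: 8 + 11 + 4 + 10 + 9 + 8 + 3 + 9 + 12 + 3 = 77.
Total exposure: 10 shifts.
After the second batch: Gamma(315 + 77, 43 + 10) = Gamma(392, 53).
Predictive mean over an 8-shift window = T·E[λ|data] = 8·392/53 = 3136/53.

3136/53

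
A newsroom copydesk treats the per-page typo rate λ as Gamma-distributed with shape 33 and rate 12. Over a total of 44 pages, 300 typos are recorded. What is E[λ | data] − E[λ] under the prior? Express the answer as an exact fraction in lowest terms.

179/56

Total count 300 over total exposure 44 pages.
Gamma(α, β) with Poisson data over total exposure Σt gives posterior Gamma(α+Σx, β+Σt) = Gamma(333, 56).
Posterior mean = 333/56 = 333/56; prior mean = 33/12 = 11/4. Difference = 333/56 − 11/4 = 179/56.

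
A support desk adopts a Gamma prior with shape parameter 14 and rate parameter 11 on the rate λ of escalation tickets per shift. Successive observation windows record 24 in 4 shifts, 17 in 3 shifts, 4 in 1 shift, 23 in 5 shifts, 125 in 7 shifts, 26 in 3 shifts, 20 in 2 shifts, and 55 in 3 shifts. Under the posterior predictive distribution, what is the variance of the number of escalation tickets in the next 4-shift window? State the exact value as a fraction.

Total count: 24 + 17 + 4 + 23 + 125 + 26 + 20 + 55 = 294.
Total exposure: 4 + 3 + 1 + 5 + 7 + 3 + 2 + 3 = 28 shifts.
Gamma(α, β) with Poisson data over total exposure Σt gives posterior Gamma(α+Σx, β+Σt) = Gamma(308, 39).
The posterior predictive for a window of length T is Negative Binomial with variance T·α'·(β'+T)/β'² = 4·308·43/1521 = 52976/1521.

52976/1521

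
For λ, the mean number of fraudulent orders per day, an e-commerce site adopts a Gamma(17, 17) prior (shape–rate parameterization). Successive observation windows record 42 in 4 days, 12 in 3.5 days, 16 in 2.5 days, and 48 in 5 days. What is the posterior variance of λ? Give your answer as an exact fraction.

Total count: 42 + 12 + 16 + 48 = 118.
Total exposure: 4 + 3.5 + 2.5 + 5 = 15 days.
Gamma(α, β) with Poisson data over total exposure Σt gives posterior Gamma(α+Σx, β+Σt) = Gamma(135, 32).
Posterior variance = α'/β'² = 135/1024.

135/1024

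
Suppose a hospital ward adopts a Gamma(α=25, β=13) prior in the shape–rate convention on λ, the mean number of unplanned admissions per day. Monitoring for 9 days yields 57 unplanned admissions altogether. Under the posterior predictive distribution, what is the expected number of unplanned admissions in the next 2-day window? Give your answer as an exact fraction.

82/11

Total count 57 over total exposure 9 days.
Posterior: α' = 25 + 57 = 82, β' = 13 + 9 = 22.
Predictive mean over a 2-day window = T·E[λ|data] = 2·82/22 = 82/11.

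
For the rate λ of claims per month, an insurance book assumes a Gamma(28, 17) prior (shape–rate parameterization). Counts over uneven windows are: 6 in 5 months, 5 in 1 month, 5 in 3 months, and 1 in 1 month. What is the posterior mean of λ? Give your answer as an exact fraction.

Total count: 6 + 5 + 5 + 1 = 17.
Total exposure: 5 + 1 + 3 + 1 = 10 months.
By Gamma–Poisson conjugacy, the posterior is Gamma(α + Σx, β + Σt) = Gamma(28 + 17, 17 + 10) = Gamma(45, 27).
Posterior mean = α'/β' = 45/27 = 5/3.

5/3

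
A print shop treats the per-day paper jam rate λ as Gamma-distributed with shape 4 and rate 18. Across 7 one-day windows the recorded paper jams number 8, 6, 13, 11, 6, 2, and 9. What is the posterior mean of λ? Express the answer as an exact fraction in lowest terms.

Total count: 8 + 6 + 13 + 11 + 6 + 2 + 9 = 55.
Total exposure: 7 days.
Posterior: α' = 4 + 55 = 59, β' = 18 + 7 = 25.
Posterior mean = α'/β' = 59/25.

59/25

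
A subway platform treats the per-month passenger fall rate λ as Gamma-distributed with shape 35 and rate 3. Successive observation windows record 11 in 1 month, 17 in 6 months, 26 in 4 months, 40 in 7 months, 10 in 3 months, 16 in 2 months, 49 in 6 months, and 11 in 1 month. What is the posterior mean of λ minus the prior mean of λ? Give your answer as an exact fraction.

Total count: 11 + 17 + 26 + 40 + 10 + 16 + 49 + 11 = 180.
Total exposure: 1 + 6 + 4 + 7 + 3 + 2 + 6 + 1 = 30 months.
By Gamma–Poisson conjugacy, the posterior is Gamma(α + Σx, β + Σt) = Gamma(35 + 180, 3 + 30) = Gamma(215, 33).
Posterior mean = 215/33 = 215/33; prior mean = 35/3 = 35/3. Difference = 215/33 − 35/3 = -170/33.

-170/33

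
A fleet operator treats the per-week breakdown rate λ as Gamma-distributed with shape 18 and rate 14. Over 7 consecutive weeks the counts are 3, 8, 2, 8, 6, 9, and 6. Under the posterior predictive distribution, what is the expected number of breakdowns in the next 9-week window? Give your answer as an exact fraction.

Total count: 3 + 8 + 2 + 8 + 6 + 9 + 6 = 42.
Total exposure: 7 weeks.
By Gamma–Poisson conjugacy, the posterior is Gamma(α + Σx, β + Σt) = Gamma(18 + 42, 14 + 7) = Gamma(60, 21).
Predictive mean over a 9-week window = T·E[λ|data] = 9·60/21 = 180/7.

180/7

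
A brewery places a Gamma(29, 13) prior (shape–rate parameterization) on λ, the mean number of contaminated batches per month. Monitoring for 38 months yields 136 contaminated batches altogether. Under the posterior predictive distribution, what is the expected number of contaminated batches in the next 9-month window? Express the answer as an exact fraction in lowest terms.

Total count 136 over total exposure 38 months.
Gamma(α, β) with Poisson data over total exposure Σt gives posterior Gamma(α+Σx, β+Σt) = Gamma(165, 51).
Predictive mean over a 9-month window = T·E[λ|data] = 9·165/51 = 495/17.

495/17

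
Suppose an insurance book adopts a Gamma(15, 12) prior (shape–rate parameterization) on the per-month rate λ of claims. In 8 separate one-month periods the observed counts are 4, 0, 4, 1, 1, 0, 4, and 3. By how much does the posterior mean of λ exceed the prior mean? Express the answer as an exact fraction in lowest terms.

7/20

Total count: 4 + 0 + 4 + 1 + 1 + 0 + 4 + 3 = 17.
Total exposure: 8 months.
Conjugate update: add total count to the shape and total exposure to the rate, giving Gamma(32, 20).
Posterior mean = 32/20 = 8/5; prior mean = 15/12 = 5/4. Difference = 8/5 − 5/4 = 7/20.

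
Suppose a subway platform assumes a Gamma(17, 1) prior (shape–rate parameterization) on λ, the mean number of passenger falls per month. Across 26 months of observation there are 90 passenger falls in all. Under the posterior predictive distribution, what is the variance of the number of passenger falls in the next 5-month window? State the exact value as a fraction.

Total count 90 over total exposure 26 months.
Conjugate update: add total count to the shape and total exposure to the rate, giving Gamma(107, 27).
The posterior predictive for a window of length T is Negative Binomial with variance T·α'·(β'+T)/β'² = 5·107·32/729 = 17120/729.

17120/729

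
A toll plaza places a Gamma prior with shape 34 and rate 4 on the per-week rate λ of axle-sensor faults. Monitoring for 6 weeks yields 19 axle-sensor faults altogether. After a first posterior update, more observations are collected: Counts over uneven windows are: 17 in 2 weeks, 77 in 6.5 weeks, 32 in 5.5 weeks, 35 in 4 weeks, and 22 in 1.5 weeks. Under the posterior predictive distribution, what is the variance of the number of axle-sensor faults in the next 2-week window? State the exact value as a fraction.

1008/59

Total count 19 over total exposure 6 weeks.
After the first batch: Gamma(34 + 19, 4 + 6) = Gamma(53, 10).
Total count: 17 + 77 + 32 + 35 + 22 = 183.
Total exposure: 2 + 6.5 + 5.5 + 4 + 1.5 = 19.5 weeks.
After the second batch: Gamma(53 + 183, 10 + 19.5) = Gamma(236, 59/2).
The posterior predictive for a window of length T is Negative Binomial with variance T·α'·(β'+T)/β'² = 2·236·(63/2)/(3481/4) = 1008/59.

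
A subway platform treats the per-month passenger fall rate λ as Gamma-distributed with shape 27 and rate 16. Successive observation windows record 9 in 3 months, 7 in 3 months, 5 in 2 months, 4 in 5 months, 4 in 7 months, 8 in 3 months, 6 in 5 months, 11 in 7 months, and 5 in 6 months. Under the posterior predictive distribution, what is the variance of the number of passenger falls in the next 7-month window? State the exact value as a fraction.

Total count: 9 + 7 + 5 + 4 + 4 + 8 + 6 + 11 + 5 = 59.
Total exposure: 3 + 3 + 2 + 5 + 7 + 3 + 5 + 7 + 6 = 41 months.
By Gamma–Poisson conjugacy, the posterior is Gamma(α + Σx, β + Σt) = Gamma(27 + 59, 16 + 41) = Gamma(86, 57).
The posterior predictive for a window of length T is Negative Binomial with variance T·α'·(β'+T)/β'² = 7·86·64/3249 = 38528/3249.

38528/3249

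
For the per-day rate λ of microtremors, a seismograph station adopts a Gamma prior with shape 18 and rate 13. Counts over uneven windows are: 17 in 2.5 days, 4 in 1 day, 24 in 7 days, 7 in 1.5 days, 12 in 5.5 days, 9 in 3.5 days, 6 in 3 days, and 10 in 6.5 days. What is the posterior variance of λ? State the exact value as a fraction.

428/7569

Total count: 17 + 4 + 24 + 7 + 12 + 9 + 6 + 10 = 89.
Total exposure: 2.5 + 1 + 7 + 1.5 + 5.5 + 3.5 + 3 + 6.5 = 30.5 days.
The Gamma prior is conjugate for the Poisson rate, so λ | data ~ Gamma(18+89, 13+30.5) = Gamma(107, 87/2).
Posterior variance = α'/β'² = 107/(7569/4) = 428/7569.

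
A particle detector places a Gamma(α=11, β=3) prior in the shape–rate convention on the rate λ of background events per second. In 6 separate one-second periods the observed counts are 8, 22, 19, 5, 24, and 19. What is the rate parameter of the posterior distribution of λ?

9

Total count: 8 + 22 + 19 + 5 + 24 + 19 = 97.
Total exposure: 6 seconds.
By Gamma–Poisson conjugacy, the posterior is Gamma(α + Σx, β + Σt) = Gamma(11 + 97, 3 + 6) = Gamma(108, 9).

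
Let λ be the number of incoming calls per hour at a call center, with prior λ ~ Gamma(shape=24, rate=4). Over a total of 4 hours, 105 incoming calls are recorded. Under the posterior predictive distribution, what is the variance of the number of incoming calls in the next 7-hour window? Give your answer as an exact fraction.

Total count 105 over total exposure 4 hours.
Gamma(α, β) with Poisson data over total exposure Σt gives posterior Gamma(α+Σx, β+Σt) = Gamma(129, 8).
The posterior predictive for a window of length T is Negative Binomial with variance T·α'·(β'+T)/β'² = 7·129·15/64 = 13545/64.

13545/64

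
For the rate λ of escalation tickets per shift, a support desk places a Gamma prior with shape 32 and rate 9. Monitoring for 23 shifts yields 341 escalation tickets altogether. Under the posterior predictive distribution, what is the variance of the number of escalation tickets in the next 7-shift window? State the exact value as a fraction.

Total count 341 over total exposure 23 shifts.
Posterior: α' = 32 + 341 = 373, β' = 9 + 23 = 32.
The posterior predictive for a window of length T is Negative Binomial with variance T·α'·(β'+T)/β'² = 7·373·39/1024 = 101829/1024.

101829/1024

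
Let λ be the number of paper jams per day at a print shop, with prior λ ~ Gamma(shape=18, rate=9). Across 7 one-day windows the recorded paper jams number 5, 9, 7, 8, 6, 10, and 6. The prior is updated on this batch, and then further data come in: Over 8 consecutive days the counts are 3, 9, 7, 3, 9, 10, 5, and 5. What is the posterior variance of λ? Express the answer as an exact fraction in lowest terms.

Total count: 5 + 9 + 7 + 8 + 6 + 10 + 6 = 51.
Total exposure: 7 days.
After the first batch: Gamma(18 + 51, 9 + 7) = Gamma(69, 16).
Total count: 3 + 9 + 7 + 3 + 9 + 10 + 5 + 5 = 51.
Total exposure: 8 days.
After the second batch: Gamma(69 + 51, 16 + 8) = Gamma(120, 24).
Posterior variance = α'/β'² = 120/576 = 5/24.

5/24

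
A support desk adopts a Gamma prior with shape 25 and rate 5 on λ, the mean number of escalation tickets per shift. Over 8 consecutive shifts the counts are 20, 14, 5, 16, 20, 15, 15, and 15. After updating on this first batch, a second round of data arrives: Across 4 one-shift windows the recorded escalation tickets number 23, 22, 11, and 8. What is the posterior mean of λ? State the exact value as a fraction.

209/17

Total count: 20 + 14 + 5 + 16 + 20 + 15 + 15 + 15 = 120.
Total exposure: 8 shifts.
After the first batch: Gamma(25 + 120, 5 + 8) = Gamma(145, 13).
Total count: 23 + 22 + 11 + 8 = 64.
Total exposure: 4 shifts.
After the second batch: Gamma(145 + 64, 13 + 4) = Gamma(209, 17).
Posterior mean = α'/β' = 209/17.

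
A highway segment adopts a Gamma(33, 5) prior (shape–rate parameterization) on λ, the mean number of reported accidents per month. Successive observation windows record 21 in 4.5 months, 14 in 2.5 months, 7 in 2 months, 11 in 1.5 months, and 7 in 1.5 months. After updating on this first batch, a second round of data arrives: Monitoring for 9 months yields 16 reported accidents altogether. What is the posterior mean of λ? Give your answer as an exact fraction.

109/26

Total count: 21 + 14 + 7 + 11 + 7 = 60.
Total exposure: 4.5 + 2.5 + 2 + 1.5 + 1.5 = 12 months.
After the first batch: Gamma(33 + 60, 5 + 12) = Gamma(93, 17).
Total count 16 over total exposure 9 months.
After the second batch: Gamma(93 + 16, 17 + 9) = Gamma(109, 26).
Posterior mean = α'/β' = 109/26.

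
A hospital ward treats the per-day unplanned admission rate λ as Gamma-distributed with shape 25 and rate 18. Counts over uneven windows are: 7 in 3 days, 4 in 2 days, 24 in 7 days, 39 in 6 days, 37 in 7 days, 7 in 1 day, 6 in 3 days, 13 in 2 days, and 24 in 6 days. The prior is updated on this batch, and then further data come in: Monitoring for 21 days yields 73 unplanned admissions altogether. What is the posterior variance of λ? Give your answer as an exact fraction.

259/5776

Total count: 7 + 4 + 24 + 39 + 37 + 7 + 6 + 13 + 24 = 161.
Total exposure: 3 + 2 + 7 + 6 + 7 + 1 + 3 + 2 + 6 = 37 days.
After the first batch: Gamma(25 + 161, 18 + 37) = Gamma(186, 55).
Total count 73 over total exposure 21 days.
After the second batch: Gamma(186 + 73, 55 + 21) = Gamma(259, 76).
Posterior variance = α'/β'² = 259/5776.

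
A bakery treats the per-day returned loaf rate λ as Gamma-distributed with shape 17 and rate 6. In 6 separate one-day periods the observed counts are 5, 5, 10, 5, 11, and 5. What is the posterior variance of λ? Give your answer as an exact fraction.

29/72

Total count: 5 + 5 + 10 + 5 + 11 + 5 = 41.
Total exposure: 6 days.
By Gamma–Poisson conjugacy, the posterior is Gamma(α + Σx, β + Σt) = Gamma(17 + 41, 6 + 6) = Gamma(58, 12).
Posterior variance = α'/β'² = 58/144 = 29/72.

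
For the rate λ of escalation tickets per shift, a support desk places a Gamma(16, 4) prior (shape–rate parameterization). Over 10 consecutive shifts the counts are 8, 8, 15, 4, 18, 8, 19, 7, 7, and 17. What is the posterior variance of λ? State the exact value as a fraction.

Total count: 8 + 8 + 15 + 4 + 18 + 8 + 19 + 7 + 7 + 17 = 111.
Total exposure: 10 shifts.
Posterior: α' = 16 + 111 = 127, β' = 4 + 10 = 14.
Posterior variance = α'/β'² = 127/196.

127/196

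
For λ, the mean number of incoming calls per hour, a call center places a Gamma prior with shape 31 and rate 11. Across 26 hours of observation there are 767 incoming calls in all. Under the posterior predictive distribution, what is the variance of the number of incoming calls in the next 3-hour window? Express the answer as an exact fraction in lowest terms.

95760/1369

Total count 767 over total exposure 26 hours.
Conjugate update: add total count to the shape and total exposure to the rate, giving Gamma(798, 37).
The posterior predictive for a window of length T is Negative Binomial with variance T·α'·(β'+T)/β'² = 3·798·40/1369 = 95760/1369.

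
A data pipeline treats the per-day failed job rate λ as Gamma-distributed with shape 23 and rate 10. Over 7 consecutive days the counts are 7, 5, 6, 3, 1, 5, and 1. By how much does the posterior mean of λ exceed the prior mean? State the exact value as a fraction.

7/10

Total count: 7 + 5 + 6 + 3 + 1 + 5 + 1 = 28.
Total exposure: 7 days.
The Gamma prior is conjugate for the Poisson rate, so λ | data ~ Gamma(23+28, 10+7) = Gamma(51, 17).
Posterior mean = 51/17 = 3; prior mean = 23/10 = 23/10. Difference = 3 − 23/10 = 7/10.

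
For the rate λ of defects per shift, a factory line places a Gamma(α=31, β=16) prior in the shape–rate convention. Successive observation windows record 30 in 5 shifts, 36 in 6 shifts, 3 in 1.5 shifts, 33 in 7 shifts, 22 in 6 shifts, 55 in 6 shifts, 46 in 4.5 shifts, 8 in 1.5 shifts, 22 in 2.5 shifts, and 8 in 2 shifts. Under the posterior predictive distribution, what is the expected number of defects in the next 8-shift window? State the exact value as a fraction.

Total count: 30 + 36 + 3 + 33 + 22 + 55 + 46 + 8 + 22 + 8 = 263.
Total exposure: 5 + 6 + 1.5 + 7 + 6 + 6 + 4.5 + 1.5 + 2.5 + 2 = 42 shifts.
Posterior: α' = 31 + 263 = 294, β' = 16 + 42 = 58.
Predictive mean over an 8-shift window = T·E[λ|data] = 8·294/58 = 1176/29.

1176/29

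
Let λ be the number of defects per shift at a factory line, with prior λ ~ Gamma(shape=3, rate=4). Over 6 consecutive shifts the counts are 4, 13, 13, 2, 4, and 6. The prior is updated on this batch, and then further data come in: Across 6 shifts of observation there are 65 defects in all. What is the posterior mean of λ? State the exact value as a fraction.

Total count: 4 + 13 + 13 + 2 + 4 + 6 = 42.
Total exposure: 6 shifts.
After the first batch: Gamma(3 + 42, 4 + 6) = Gamma(45, 10).
Total count 65 over total exposure 6 shifts.
After the second batch: Gamma(45 + 65, 10 + 6) = Gamma(110, 16).
Posterior mean = α'/β' = 110/16 = 55/8.

55/8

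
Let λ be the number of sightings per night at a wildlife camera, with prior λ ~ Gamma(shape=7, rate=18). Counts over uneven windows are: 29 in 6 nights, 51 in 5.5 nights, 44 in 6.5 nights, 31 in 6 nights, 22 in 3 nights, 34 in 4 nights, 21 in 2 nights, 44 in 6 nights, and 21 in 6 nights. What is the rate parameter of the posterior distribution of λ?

63

Total count: 29 + 51 + 44 + 31 + 22 + 34 + 21 + 44 + 21 = 297.
Total exposure: 6 + 5.5 + 6.5 + 6 + 3 + 4 + 2 + 6 + 6 = 45 nights.
Conjugate update: add total count to the shape and total exposure to the rate, giving Gamma(304, 63).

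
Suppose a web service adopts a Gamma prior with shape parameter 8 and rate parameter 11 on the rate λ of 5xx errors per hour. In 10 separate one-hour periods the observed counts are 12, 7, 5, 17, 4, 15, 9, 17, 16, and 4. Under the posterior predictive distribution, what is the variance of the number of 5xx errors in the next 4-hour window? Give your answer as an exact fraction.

3800/147

Total count: 12 + 7 + 5 + 17 + 4 + 15 + 9 + 17 + 16 + 4 = 106.
Total exposure: 10 hours.
Posterior: α' = 8 + 106 = 114, β' = 11 + 10 = 21.
The posterior predictive for a window of length T is Negative Binomial with variance T·α'·(β'+T)/β'² = 4·114·25/441 = 3800/147.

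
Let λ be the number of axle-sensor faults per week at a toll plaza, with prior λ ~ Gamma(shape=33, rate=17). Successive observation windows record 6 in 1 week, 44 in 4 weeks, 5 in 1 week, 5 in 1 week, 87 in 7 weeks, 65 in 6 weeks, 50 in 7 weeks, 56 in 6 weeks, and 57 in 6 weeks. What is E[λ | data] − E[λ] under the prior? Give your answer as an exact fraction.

Total count: 6 + 44 + 5 + 5 + 87 + 65 + 50 + 56 + 57 = 375.
Total exposure: 1 + 4 + 1 + 1 + 7 + 6 + 7 + 6 + 6 = 39 weeks.
Gamma(α, β) with Poisson data over total exposure Σt gives posterior Gamma(α+Σx, β+Σt) = Gamma(408, 56).
Posterior mean = 408/56 = 51/7; prior mean = 33/17 = 33/17. Difference = 51/7 − 33/17 = 636/119.

636/119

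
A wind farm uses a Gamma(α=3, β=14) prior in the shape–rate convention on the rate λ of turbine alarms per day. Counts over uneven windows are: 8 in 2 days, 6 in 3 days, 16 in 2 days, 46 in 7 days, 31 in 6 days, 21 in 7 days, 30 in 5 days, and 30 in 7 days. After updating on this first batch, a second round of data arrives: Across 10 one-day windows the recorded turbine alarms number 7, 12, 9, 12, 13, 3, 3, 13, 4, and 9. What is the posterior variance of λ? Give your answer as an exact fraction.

92/1323

Total count: 8 + 6 + 16 + 46 + 31 + 21 + 30 + 30 = 188.
Total exposure: 2 + 3 + 2 + 7 + 6 + 7 + 5 + 7 = 39 days.
After the first batch: Gamma(3 + 188, 14 + 39) = Gamma(191, 53).
Total count: 7 + 12 + 9 + 12 + 13 + 3 + 3 + 13 + 4 + 9 = 85.
Total exposure: 10 days.
After the second batch: Gamma(191 + 85, 53 + 10) = Gamma(276, 63).
Posterior variance = α'/β'² = 276/3969 = 92/1323.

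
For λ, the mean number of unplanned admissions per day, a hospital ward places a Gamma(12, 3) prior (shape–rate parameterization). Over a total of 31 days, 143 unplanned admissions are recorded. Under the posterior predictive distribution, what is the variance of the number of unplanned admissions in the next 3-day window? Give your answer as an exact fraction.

Total count 143 over total exposure 31 days.
Conjugate update: add total count to the shape and total exposure to the rate, giving Gamma(155, 34).
The posterior predictive for a window of length T is Negative Binomial with variance T·α'·(β'+T)/β'² = 3·155·37/1156 = 17205/1156.

17205/1156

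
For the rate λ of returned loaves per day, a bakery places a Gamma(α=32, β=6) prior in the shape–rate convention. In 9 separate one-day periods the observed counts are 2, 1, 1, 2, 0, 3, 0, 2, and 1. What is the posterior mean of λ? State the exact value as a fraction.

Total count: 2 + 1 + 1 + 2 + 0 + 3 + 0 + 2 + 1 = 12.
Total exposure: 9 days.
The Gamma prior is conjugate for the Poisson rate, so λ | data ~ Gamma(32+12, 6+9) = Gamma(44, 15).
Posterior mean = α'/β' = 44/15.

44/15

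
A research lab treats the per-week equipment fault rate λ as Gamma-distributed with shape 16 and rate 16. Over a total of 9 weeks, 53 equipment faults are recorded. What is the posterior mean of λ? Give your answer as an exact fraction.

69/25

Total count 53 over total exposure 9 weeks.
Conjugate update: add total count to the shape and total exposure to the rate, giving Gamma(69, 25).
Posterior mean = α'/β' = 69/25.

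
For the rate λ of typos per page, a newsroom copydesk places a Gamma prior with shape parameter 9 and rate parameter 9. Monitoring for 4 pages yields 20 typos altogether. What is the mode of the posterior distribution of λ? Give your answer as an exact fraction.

Total count 20 over total exposure 4 pages.
By Gamma–Poisson conjugacy, the posterior is Gamma(α + Σx, β + Σt) = Gamma(9 + 20, 9 + 4) = Gamma(29, 13).
Posterior mode = (α'−1)/β' = 28/13.

28/13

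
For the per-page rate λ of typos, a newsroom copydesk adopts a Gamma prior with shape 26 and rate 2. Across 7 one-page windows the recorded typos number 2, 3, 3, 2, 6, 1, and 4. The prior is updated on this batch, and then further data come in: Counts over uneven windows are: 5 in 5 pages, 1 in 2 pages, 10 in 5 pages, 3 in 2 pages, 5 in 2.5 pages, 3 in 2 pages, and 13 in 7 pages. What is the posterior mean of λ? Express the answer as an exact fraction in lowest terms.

58/23

Total count: 2 + 3 + 3 + 2 + 6 + 1 + 4 = 21.
Total exposure: 7 pages.
After the first batch: Gamma(26 + 21, 2 + 7) = Gamma(47, 9).
Total count: 5 + 1 + 10 + 3 + 5 + 3 + 13 = 40.
Total exposure: 5 + 2 + 5 + 2 + 2.5 + 2 + 7 = 25.5 pages.
After the second batch: Gamma(47 + 40, 9 + 25.5) = Gamma(87, 69/2).
Posterior mean = α'/β' = 87/(69/2) = 58/23.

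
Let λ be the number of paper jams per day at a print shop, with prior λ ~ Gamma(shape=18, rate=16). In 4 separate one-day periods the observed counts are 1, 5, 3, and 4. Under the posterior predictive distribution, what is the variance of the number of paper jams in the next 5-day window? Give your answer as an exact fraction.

Total count: 1 + 5 + 3 + 4 = 13.
Total exposure: 4 days.
Gamma(α, β) with Poisson data over total exposure Σt gives posterior Gamma(α+Σx, β+Σt) = Gamma(31, 20).
The posterior predictive for a window of length T is Negative Binomial with variance T·α'·(β'+T)/β'² = 5·31·25/400 = 155/16.

155/16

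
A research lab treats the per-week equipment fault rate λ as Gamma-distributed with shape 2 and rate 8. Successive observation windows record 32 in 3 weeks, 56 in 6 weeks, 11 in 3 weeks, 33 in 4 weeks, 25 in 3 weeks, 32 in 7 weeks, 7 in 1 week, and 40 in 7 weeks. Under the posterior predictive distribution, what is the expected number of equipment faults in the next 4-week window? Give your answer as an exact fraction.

68/3

Total count: 32 + 56 + 11 + 33 + 25 + 32 + 7 + 40 = 236.
Total exposure: 3 + 6 + 3 + 4 + 3 + 7 + 1 + 7 = 34 weeks.
Posterior: α' = 2 + 236 = 238, β' = 8 + 34 = 42.
Predictive mean over a 4-week window = T·E[λ|data] = 4·238/42 = 68/3.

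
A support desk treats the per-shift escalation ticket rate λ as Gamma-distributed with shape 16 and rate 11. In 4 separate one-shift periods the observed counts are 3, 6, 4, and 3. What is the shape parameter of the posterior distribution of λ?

Total count: 3 + 6 + 4 + 3 = 16.
Total exposure: 4 shifts.
Gamma(α, β) with Poisson data over total exposure Σt gives posterior Gamma(α+Σx, β+Σt) = Gamma(32, 15).

32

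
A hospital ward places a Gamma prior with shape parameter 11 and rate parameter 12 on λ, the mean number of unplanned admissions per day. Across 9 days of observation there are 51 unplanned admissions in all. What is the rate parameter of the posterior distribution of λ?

Total count 51 over total exposure 9 days.
Conjugate update: add total count to the shape and total exposure to the rate, giving Gamma(62, 21).

21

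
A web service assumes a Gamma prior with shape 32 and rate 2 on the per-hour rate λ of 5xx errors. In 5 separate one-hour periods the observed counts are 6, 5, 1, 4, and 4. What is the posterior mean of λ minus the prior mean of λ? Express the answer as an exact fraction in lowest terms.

Total count: 6 + 5 + 1 + 4 + 4 = 20.
Total exposure: 5 hours.
The Gamma prior is conjugate for the Poisson rate, so λ | data ~ Gamma(32+20, 2+5) = Gamma(52, 7).
Posterior mean = 52/7 = 52/7; prior mean = 32/2 = 16. Difference = 52/7 − 16 = -60/7.

-60/7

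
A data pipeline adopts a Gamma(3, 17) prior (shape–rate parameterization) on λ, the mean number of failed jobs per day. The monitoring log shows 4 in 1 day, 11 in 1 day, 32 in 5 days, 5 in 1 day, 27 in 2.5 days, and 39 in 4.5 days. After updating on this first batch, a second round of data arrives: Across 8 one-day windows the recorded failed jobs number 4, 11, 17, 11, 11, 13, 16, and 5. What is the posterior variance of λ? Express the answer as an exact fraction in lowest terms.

Total count: 4 + 11 + 32 + 5 + 27 + 39 = 118.
Total exposure: 1 + 1 + 5 + 1 + 2.5 + 4.5 = 15 days.
After the first batch: Gamma(3 + 118, 17 + 15) = Gamma(121, 32).
Total count: 4 + 11 + 17 + 11 + 11 + 13 + 16 + 5 = 88.
Total exposure: 8 days.
After the second batch: Gamma(121 + 88, 32 + 8) = Gamma(209, 40).
Posterior variance = α'/β'² = 209/1600.

209/1600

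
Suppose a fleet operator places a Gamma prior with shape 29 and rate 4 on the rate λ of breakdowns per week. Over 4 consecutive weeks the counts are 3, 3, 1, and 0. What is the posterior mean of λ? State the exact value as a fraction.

9/2

Total count: 3 + 3 + 1 + 0 = 7.
Total exposure: 4 weeks.
The Gamma prior is conjugate for the Poisson rate, so λ | data ~ Gamma(29+7, 4+4) = Gamma(36, 8).
Posterior mean = α'/β' = 36/8 = 9/2.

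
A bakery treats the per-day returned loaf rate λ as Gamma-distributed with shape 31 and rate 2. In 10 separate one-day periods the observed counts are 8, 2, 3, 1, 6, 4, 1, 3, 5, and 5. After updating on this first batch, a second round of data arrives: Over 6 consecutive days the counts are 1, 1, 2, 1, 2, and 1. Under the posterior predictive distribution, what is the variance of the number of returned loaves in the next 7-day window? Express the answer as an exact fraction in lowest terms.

Total count: 8 + 2 + 3 + 1 + 6 + 4 + 1 + 3 + 5 + 5 = 38.
Total exposure: 10 days.
After the first batch: Gamma(31 + 38, 2 + 10) = Gamma(69, 12).
Total count: 1 + 1 + 2 + 1 + 2 + 1 = 8.
Total exposure: 6 days.
After the second batch: Gamma(69 + 8, 12 + 6) = Gamma(77, 18).
The posterior predictive for a window of length T is Negative Binomial with variance T·α'·(β'+T)/β'² = 7·77·25/324 = 13475/324.

13475/324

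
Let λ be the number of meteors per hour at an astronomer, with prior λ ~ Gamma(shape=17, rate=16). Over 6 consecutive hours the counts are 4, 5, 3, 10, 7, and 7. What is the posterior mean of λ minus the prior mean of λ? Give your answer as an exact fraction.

Total count: 4 + 5 + 3 + 10 + 7 + 7 = 36.
Total exposure: 6 hours.
The Gamma prior is conjugate for the Poisson rate, so λ | data ~ Gamma(17+36, 16+6) = Gamma(53, 22).
Posterior mean = 53/22 = 53/22; prior mean = 17/16 = 17/16. Difference = 53/22 − 17/16 = 237/176.

237/176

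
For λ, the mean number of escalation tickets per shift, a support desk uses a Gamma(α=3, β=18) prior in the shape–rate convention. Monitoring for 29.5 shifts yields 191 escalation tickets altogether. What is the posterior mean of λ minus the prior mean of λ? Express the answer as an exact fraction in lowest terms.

2233/570

Total count 191 over total exposure 29.5 shifts.
The Gamma prior is conjugate for the Poisson rate, so λ | data ~ Gamma(3+191, 18+29.5) = Gamma(194, 95/2).
Posterior mean = 194/(95/2) = 388/95; prior mean = 3/18 = 1/6. Difference = 388/95 − 1/6 = 2233/570.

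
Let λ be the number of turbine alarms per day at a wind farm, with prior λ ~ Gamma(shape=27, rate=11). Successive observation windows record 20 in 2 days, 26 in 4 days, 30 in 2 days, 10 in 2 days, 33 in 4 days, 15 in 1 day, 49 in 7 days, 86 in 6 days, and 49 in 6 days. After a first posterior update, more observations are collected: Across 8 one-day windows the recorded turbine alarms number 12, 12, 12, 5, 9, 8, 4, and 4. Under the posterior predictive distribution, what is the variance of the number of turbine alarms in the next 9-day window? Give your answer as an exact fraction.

Total count: 20 + 26 + 30 + 10 + 33 + 15 + 49 + 86 + 49 = 318.
Total exposure: 2 + 4 + 2 + 2 + 4 + 1 + 7 + 6 + 6 = 34 days.
After the first batch: Gamma(27 + 318, 11 + 34) = Gamma(345, 45).
Total count: 12 + 12 + 12 + 5 + 9 + 8 + 4 + 4 = 66.
Total exposure: 8 days.
After the second batch: Gamma(345 + 66, 45 + 8) = Gamma(411, 53).
The posterior predictive for a window of length T is Negative Binomial with variance T·α'·(β'+T)/β'² = 9·411·62/2809 = 229338/2809.

229338/2809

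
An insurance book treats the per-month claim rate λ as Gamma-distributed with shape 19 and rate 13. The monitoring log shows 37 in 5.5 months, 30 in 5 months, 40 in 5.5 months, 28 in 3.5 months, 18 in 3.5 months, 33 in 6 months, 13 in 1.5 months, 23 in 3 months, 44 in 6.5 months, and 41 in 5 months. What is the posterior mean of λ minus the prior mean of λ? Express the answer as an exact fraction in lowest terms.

Total count: 37 + 30 + 40 + 28 + 18 + 33 + 13 + 23 + 44 + 41 = 307.
Total exposure: 5.5 + 5 + 5.5 + 3.5 + 3.5 + 6 + 1.5 + 3 + 6.5 + 5 = 45 months.
By Gamma–Poisson conjugacy, the posterior is Gamma(α + Σx, β + Σt) = Gamma(19 + 307, 13 + 45) = Gamma(326, 58).
Posterior mean = 326/58 = 163/29; prior mean = 19/13 = 19/13. Difference = 163/29 − 19/13 = 1568/377.

1568/377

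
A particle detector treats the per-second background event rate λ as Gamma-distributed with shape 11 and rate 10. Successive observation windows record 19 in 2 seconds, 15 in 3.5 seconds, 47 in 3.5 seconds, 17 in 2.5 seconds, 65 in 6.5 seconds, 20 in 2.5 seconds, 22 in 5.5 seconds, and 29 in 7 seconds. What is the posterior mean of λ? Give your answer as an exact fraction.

245/43

Total count: 19 + 15 + 47 + 17 + 65 + 20 + 22 + 29 = 234.
Total exposure: 2 + 3.5 + 3.5 + 2.5 + 6.5 + 2.5 + 5.5 + 7 = 33 seconds.
Posterior: α' = 11 + 234 = 245, β' = 10 + 33 = 43.
Posterior mean = α'/β' = 245/43.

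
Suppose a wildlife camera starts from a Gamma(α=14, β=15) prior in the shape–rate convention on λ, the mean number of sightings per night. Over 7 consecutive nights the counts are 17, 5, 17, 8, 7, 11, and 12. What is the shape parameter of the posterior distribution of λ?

91

Total count: 17 + 5 + 17 + 8 + 7 + 11 + 12 = 77.
Total exposure: 7 nights.
The Gamma prior is conjugate for the Poisson rate, so λ | data ~ Gamma(14+77, 15+7) = Gamma(91, 22).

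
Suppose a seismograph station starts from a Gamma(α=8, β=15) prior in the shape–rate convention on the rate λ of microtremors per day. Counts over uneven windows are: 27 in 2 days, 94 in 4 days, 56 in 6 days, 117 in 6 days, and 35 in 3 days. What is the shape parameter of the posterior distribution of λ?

Total count: 27 + 94 + 56 + 117 + 35 = 329.
Total exposure: 2 + 4 + 6 + 6 + 3 = 21 days.
Posterior: α' = 8 + 329 = 337, β' = 15 + 21 = 36.

337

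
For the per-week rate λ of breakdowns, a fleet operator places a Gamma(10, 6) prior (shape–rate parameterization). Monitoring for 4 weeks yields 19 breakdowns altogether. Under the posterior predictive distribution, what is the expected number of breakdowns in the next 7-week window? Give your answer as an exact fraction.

Total count 19 over total exposure 4 weeks.
Posterior: α' = 10 + 19 = 29, β' = 6 + 4 = 10.
Predictive mean over a 7-week window = T·E[λ|data] = 7·29/10 = 203/10.

203/10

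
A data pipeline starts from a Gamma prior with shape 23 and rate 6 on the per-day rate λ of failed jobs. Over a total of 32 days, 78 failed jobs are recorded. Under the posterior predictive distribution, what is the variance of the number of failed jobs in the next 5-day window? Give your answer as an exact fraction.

Total count 78 over total exposure 32 days.
The Gamma prior is conjugate for the Poisson rate, so λ | data ~ Gamma(23+78, 6+32) = Gamma(101, 38).
The posterior predictive for a window of length T is Negative Binomial with variance T·α'·(β'+T)/β'² = 5·101·43/1444 = 21715/1444.

21715/1444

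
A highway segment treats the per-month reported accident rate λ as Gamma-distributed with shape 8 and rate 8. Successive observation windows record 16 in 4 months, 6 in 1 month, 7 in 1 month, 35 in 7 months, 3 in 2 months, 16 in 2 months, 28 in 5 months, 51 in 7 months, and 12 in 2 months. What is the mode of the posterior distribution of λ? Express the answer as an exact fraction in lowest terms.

181/39

Total count: 16 + 6 + 7 + 35 + 3 + 16 + 28 + 51 + 12 = 174.
Total exposure: 4 + 1 + 1 + 7 + 2 + 2 + 5 + 7 + 2 = 31 months.
Gamma(α, β) with Poisson data over total exposure Σt gives posterior Gamma(α+Σx, β+Σt) = Gamma(182, 39).
Posterior mode = (α'−1)/β' = 181/39.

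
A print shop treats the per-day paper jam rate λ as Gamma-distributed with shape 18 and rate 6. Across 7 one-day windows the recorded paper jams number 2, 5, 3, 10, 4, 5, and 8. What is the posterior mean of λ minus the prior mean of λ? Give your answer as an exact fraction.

16/13

Total count: 2 + 5 + 3 + 10 + 4 + 5 + 8 = 37.
Total exposure: 7 days.
By Gamma–Poisson conjugacy, the posterior is Gamma(α + Σx, β + Σt) = Gamma(18 + 37, 6 + 7) = Gamma(55, 13).
Posterior mean = 55/13 = 55/13; prior mean = 18/6 = 3. Difference = 55/13 − 3 = 16/13.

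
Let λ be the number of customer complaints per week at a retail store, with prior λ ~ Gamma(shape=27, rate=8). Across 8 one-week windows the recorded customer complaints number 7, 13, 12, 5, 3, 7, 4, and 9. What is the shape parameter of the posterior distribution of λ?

Total count: 7 + 13 + 12 + 5 + 3 + 7 + 4 + 9 = 60.
Total exposure: 8 weeks.
By Gamma–Poisson conjugacy, the posterior is Gamma(α + Σx, β + Σt) = Gamma(27 + 60, 8 + 8) = Gamma(87, 16).

87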